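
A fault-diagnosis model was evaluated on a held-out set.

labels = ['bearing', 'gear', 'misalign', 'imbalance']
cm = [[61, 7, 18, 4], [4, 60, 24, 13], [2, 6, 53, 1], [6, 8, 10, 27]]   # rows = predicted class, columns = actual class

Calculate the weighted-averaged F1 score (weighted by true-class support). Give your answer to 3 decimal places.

Per-class F1 score (2·TP/(2·TP+FP+FN)):
  bearing: TP=61, FP=7+18+4=29, FN=4+2+6=12 → 122/163 = 0.7485
  gear: TP=60, FP=4+24+13=41, FN=7+6+8=21 → 120/182 = 0.6593
  misalign: TP=53, FP=2+6+1=9, FN=18+24+10=52 → 106/167 = 0.6347
  imbalance: TP=27, FP=6+8+10=24, FN=4+13+1=18 → 54/96 = 0.5625
Weighted-F1 score = Σ (supportᵢ/N)·F1 scoreᵢ with N=304: (73/304)·0.7485 + (81/304)·0.6593 + (105/304)·0.6347 + (45/304)·0.5625 = 0.658

0.658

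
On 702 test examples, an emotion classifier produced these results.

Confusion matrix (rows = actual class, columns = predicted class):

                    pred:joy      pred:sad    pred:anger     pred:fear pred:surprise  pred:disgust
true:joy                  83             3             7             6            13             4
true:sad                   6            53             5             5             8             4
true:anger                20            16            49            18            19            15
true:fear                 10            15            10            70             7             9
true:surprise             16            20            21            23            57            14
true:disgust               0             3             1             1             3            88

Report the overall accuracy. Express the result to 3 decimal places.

0.570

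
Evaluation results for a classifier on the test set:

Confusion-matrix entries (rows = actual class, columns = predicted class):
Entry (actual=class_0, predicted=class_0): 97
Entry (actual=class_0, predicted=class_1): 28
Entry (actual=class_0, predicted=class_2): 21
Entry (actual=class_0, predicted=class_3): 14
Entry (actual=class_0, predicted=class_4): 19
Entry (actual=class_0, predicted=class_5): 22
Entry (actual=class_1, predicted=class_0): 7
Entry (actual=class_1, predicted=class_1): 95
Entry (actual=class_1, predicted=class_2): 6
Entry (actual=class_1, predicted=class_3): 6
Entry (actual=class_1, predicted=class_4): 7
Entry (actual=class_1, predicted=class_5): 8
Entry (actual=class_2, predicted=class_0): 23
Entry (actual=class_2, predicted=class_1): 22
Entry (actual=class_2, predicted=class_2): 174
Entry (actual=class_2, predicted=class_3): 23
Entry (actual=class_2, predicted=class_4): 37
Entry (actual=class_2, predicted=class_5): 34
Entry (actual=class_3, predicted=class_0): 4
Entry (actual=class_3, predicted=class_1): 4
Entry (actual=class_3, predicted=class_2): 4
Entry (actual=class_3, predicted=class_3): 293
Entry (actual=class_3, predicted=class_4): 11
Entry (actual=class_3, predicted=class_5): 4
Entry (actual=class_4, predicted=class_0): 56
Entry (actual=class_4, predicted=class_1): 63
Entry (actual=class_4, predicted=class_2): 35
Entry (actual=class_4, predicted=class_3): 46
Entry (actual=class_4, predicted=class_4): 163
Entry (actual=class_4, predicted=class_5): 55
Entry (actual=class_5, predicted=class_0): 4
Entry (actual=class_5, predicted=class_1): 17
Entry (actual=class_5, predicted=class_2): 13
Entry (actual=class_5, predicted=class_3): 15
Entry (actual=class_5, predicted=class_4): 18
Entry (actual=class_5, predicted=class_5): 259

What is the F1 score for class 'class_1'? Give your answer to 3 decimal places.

One-vs-rest for 'class_1': TP = diagonal; FP = other classes predicted 'class_1'; FN = 'class_1' predicted as other.
F1 score = 2·TP/(2·TP+FP+FN).
class_1: TP=95, FP=28+22+4+63+17=134, FN=7+6+6+7+8=34 → 190/358 = 0.5307

0.531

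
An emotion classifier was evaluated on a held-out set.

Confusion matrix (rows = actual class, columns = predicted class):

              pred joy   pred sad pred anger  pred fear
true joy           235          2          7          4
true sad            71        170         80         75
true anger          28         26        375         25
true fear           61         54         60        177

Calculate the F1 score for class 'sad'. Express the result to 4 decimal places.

One-vs-rest for 'sad': TP = diagonal; FP = other classes predicted 'sad'; FN = 'sad' predicted as other.
F1 score = 2·TP/(2·TP+FP+FN).
sad: TP=170, FP=2+26+54=82, FN=71+80+75=226 → 340/648 = 0.52469

0.5247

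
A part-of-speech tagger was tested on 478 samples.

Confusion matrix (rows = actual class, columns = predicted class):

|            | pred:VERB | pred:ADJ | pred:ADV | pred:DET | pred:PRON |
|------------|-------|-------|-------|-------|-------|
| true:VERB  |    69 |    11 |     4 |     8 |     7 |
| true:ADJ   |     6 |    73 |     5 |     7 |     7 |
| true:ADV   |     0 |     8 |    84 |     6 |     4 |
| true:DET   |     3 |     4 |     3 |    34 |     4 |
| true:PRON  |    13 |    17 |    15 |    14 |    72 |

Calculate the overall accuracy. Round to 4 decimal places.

Accuracy = trace / total = (69+73+84+34+72=332) / 478 = 332/478 = 0.6946

0.6946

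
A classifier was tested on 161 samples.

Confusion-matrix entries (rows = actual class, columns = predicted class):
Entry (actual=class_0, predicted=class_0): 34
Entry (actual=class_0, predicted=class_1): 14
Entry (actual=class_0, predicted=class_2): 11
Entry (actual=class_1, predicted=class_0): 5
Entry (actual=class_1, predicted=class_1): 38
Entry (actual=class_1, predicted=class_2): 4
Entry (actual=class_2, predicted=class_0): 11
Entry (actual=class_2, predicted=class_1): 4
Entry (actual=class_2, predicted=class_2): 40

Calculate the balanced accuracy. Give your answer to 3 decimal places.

0.704

Balanced accuracy = mean of per-class recall.
  class_0: recall = 34/59 = 0.5763
  class_1: recall = 38/47 = 0.8085
  class_2: recall = 40/55 = 0.7273
Mean = (0.5763 + 0.8085 + 0.7273) / 3 = 0.704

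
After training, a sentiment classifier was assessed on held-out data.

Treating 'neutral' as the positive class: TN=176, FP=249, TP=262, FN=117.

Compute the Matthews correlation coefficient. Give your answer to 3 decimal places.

MCC = (TP·TN − FP·FN) / √((TP+FP)(TP+FN)(TN+FP)(TN+FN))
Numerator = 262·176 − 249·117 = 16979
Denominator = √(511·379·425·293) = √24116632225 = 155295.3065
MCC = 16979 / 155295.3065 = 0.109

0.109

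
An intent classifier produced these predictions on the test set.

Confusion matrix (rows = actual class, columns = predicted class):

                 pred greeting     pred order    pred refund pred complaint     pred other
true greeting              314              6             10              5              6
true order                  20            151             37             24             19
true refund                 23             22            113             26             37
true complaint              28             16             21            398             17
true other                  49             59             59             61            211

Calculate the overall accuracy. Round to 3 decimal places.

0.685

Accuracy = trace / total = (314+151+113+398+211=1187) / 1732 = 1187/1732 = 0.685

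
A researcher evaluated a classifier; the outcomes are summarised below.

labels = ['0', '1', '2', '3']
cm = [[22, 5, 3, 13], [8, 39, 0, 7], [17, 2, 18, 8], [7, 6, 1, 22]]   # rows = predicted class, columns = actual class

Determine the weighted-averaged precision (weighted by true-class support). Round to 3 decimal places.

0.587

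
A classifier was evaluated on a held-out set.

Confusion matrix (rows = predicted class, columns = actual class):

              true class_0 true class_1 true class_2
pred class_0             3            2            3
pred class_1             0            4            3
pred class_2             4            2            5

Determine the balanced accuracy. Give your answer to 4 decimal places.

Balanced accuracy = mean of per-class recall.
  class_0: recall = 3/7 = 0.42857
  class_1: recall = 4/8 = 0.50000
  class_2: recall = 5/11 = 0.45455
Mean = (0.42857 + 0.50000 + 0.45455) / 3 = 0.4610

0.4610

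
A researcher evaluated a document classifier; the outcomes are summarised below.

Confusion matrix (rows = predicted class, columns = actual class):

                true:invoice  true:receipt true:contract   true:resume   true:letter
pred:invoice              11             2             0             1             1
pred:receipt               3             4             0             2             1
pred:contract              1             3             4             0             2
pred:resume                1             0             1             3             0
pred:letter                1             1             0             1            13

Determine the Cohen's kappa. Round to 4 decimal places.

0.5149

Observed agreement pₒ = trace/N = 35/56 = 0.62500
Expected agreement pₑ = Σ (rowᵢ·colᵢ)/N² = (17·15 + 10·10 + 5·10 + 7·5 + 17·16)/56² = 0.22704
κ = (pₒ − pₑ)/(1 − pₑ) = (0.62500 − 0.22704)/(1 − 0.22704) = 0.5149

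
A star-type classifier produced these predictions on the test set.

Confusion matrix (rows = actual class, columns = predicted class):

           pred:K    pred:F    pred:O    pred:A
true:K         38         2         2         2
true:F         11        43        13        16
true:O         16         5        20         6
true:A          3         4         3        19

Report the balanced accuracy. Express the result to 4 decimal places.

Balanced accuracy = mean of per-class recall.
  K: recall = 38/44 = 0.86364
  F: recall = 43/83 = 0.51807
  O: recall = 20/47 = 0.42553
  A: recall = 19/29 = 0.65517
Mean = (0.86364 + 0.51807 + 0.42553 + 0.65517) / 4 = 0.6156

0.6156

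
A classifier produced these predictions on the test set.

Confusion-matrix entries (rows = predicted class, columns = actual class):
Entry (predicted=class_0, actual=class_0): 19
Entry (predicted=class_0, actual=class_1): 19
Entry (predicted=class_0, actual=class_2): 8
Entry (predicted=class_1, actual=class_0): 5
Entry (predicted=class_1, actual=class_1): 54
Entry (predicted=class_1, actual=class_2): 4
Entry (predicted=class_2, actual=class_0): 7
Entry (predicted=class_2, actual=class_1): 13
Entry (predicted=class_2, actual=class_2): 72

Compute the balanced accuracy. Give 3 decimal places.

0.699

Balanced accuracy = mean of per-class recall.
  class_0: recall = 19/31 = 0.6129
  class_1: recall = 54/86 = 0.6279
  class_2: recall = 72/84 = 0.8571
Mean = (0.6129 + 0.6279 + 0.8571) / 3 = 0.699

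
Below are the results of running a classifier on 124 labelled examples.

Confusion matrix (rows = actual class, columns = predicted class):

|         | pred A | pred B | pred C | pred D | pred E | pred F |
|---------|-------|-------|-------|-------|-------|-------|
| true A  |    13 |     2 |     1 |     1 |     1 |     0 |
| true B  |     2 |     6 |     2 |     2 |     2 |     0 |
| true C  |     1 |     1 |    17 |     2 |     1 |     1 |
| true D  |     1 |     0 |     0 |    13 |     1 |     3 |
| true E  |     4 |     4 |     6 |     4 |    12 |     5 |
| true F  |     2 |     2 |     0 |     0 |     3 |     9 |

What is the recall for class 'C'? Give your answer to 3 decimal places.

0.739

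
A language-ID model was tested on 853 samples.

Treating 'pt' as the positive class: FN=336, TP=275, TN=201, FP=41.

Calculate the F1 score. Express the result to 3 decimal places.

Precision = TP/(TP+FP) = 275/316 = 0.8703
Recall = TP/(TP+FN) = 275/611 = 0.4501
F1 = 2·TP/(2·TP+FP+FN) = 550/927 = 0.593

0.593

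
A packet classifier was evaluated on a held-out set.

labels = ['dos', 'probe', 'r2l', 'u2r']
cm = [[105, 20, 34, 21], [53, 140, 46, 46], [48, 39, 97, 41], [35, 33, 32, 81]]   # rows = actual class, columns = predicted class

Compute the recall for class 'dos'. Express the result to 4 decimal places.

0.5833

Take TP from the diagonal, FP from the rest of the 'dos' prediction marginal, FN from the rest of the 'dos' actual marginal.
recall = TP/(TP+FN).
dos: TP=105, FN=20+34+21=75 → 105/180 = 0.58333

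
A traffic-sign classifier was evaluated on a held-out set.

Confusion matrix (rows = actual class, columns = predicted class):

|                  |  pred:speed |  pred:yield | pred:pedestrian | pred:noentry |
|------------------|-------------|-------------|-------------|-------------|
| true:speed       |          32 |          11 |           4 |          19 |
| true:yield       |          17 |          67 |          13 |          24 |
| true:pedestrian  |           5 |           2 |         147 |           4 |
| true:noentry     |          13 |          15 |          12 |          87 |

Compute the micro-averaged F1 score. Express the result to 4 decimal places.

Micro-averaging pools counts across classes: ΣTP=333, ΣFP=139, ΣFN=139.
Micro-F1 score = 2·TP/(2·TP+FP+FN) on pooled counts = 0.7055 (equals overall accuracy in single-label multiclass).

0.7055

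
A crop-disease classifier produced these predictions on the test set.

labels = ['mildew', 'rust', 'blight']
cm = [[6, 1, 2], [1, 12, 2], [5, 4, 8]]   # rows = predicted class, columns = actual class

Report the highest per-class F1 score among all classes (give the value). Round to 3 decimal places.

0.750

Per-class F1 score (2·TP/(2·TP+FP+FN)):
  mildew: TP=6, FP=1+2=3, FN=1+5=6 → 12/21 = 0.5714
  rust: TP=12, FP=1+2=3, FN=1+4=5 → 24/32 = 0.7500
  blight: TP=8, FP=5+4=9, FN=2+2=4 → 16/29 = 0.5517
Highest is class 'rust' with F1 score = 0.750.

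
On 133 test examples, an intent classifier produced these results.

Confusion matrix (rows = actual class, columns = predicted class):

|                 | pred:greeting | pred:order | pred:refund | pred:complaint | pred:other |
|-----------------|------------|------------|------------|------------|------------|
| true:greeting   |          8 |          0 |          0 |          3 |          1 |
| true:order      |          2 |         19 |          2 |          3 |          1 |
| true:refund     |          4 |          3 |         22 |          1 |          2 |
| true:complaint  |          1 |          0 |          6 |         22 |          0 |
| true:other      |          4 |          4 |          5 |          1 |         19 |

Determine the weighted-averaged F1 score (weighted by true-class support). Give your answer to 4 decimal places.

Per-class F1 score (2·TP/(2·TP+FP+FN)):
  greeting: TP=8, FP=2+4+1+4=11, FN=0+0+3+1=4 → 16/31 = 0.51613
  order: TP=19, FP=0+3+0+4=7, FN=2+2+3+1=8 → 38/53 = 0.71698
  refund: TP=22, FP=0+2+6+5=13, FN=4+3+1+2=10 → 44/67 = 0.65672
  complaint: TP=22, FP=3+3+1+1=8, FN=1+0+6+0=7 → 44/59 = 0.74576
  other: TP=19, FP=1+1+2+0=4, FN=4+4+5+1=14 → 38/56 = 0.67857
Weighted-F1 score = Σ (supportᵢ/N)·F1 scoreᵢ with N=133: (12/133)·0.51613 + (27/133)·0.71698 + (32/133)·0.65672 + (29/133)·0.74576 + (33/133)·0.67857 = 0.6811

0.6811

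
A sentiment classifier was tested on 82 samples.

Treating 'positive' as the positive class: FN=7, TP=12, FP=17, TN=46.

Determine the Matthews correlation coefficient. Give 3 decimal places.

0.319

MCC = (TP·TN − FP·FN) / √((TP+FP)(TP+FN)(TN+FP)(TN+FN))
Numerator = 12·46 − 17·7 = 433
Denominator = √(29·19·63·53) = √1839789 = 1356.3882
MCC = 433 / 1356.3882 = 0.319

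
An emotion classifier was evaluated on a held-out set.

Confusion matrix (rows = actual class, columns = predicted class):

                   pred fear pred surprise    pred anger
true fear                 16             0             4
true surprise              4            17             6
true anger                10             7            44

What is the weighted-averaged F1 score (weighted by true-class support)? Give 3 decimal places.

0.717

Per-class F1 score (2·TP/(2·TP+FP+FN)):
  fear: TP=16, FP=4+10=14, FN=0+4=4 → 32/50 = 0.6400
  surprise: TP=17, FP=0+7=7, FN=4+6=10 → 34/51 = 0.6667
  anger: TP=44, FP=4+6=10, FN=10+7=17 → 88/115 = 0.7652
Weighted-F1 score = Σ (supportᵢ/N)·F1 scoreᵢ with N=108: (20/108)·0.6400 + (27/108)·0.6667 + (61/108)·0.7652 = 0.717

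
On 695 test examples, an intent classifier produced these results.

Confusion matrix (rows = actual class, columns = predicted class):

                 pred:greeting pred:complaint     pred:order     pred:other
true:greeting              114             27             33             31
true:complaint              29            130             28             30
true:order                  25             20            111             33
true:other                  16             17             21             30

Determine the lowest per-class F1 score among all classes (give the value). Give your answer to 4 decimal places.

Per-class F1 score (2·TP/(2·TP+FP+FN)):
  greeting: TP=114, FP=29+25+16=70, FN=27+33+31=91 → 228/389 = 0.58612
  complaint: TP=130, FP=27+20+17=64, FN=29+28+30=87 → 260/411 = 0.63260
  order: TP=111, FP=33+28+21=82, FN=25+20+33=78 → 222/382 = 0.58115
  other: TP=30, FP=31+30+33=94, FN=16+17+21=54 → 60/208 = 0.28846
Lowest is class 'other' with F1 score = 0.2885.

0.2885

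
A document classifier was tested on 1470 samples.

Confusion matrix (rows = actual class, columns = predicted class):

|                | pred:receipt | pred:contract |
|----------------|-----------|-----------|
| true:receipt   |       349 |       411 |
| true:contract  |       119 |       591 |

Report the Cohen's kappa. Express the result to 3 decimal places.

0.288

Observed agreement pₒ = trace/N = 940/1470 = 0.6395
Expected agreement pₑ = Σ (rowᵢ·colᵢ)/N² = (760·468 + 710·1002)/1470² = 0.4938
κ = (pₒ − pₑ)/(1 − pₑ) = (0.6395 − 0.4938)/(1 − 0.4938) = 0.288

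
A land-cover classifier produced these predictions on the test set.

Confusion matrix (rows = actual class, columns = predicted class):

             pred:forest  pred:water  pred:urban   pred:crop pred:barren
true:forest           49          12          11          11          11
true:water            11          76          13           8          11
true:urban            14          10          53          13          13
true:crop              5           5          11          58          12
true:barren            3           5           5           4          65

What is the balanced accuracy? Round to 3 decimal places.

0.621

Balanced accuracy = mean of per-class recall.
  forest: recall = 49/94 = 0.5213
  water: recall = 76/119 = 0.6387
  urban: recall = 53/103 = 0.5146
  crop: recall = 58/91 = 0.6374
  barren: recall = 65/82 = 0.7927
Mean = (0.5213 + 0.6387 + 0.5146 + 0.6374 + 0.7927) / 5 = 0.621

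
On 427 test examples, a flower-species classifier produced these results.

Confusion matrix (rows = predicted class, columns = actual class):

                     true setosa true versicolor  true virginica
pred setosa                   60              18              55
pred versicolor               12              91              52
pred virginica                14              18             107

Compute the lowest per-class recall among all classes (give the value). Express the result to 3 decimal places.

0.500

Per-class recall (TP/(TP+FN)):
  setosa: TP=60, FN=12+14=26 → 60/86 = 0.6977
  versicolor: TP=91, FN=18+18=36 → 91/127 = 0.7165
  virginica: TP=107, FN=55+52=107 → 107/214 = 0.5000
Lowest is class 'virginica' with recall = 0.500.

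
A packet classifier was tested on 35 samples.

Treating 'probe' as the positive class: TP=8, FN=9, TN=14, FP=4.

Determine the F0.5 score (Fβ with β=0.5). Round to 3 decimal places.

Fβ = (1+β²)·TP / ((1+β²)·TP + β²·FN + FP), with β²=1/4
= 1.25·8 / (1.25·8 + 0.25·9 + 4) = 0.615

0.615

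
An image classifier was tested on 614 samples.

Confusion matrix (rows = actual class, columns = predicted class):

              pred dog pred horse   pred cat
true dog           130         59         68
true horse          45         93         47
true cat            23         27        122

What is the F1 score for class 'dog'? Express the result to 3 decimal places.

Treat 'dog' as positive and all other classes as negative.
F1 score = 2·TP/(2·TP+FP+FN).
dog: TP=130, FP=45+23=68, FN=59+68=127 → 260/455 = 0.5714

0.571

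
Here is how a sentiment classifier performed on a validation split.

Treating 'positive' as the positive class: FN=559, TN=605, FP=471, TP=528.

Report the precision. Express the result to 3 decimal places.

0.529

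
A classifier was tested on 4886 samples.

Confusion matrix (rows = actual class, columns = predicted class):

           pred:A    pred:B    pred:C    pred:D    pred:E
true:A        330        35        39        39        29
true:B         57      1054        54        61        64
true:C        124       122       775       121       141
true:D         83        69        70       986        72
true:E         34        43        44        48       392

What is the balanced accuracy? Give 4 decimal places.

0.7179

Balanced accuracy = mean of per-class recall.
  A: recall = 330/472 = 0.69915
  B: recall = 1054/1290 = 0.81705
  C: recall = 775/1283 = 0.60405
  D: recall = 986/1280 = 0.77031
  E: recall = 392/561 = 0.69875
Mean = (0.69915 + 0.81705 + 0.60405 + 0.77031 + 0.69875) / 5 = 0.7179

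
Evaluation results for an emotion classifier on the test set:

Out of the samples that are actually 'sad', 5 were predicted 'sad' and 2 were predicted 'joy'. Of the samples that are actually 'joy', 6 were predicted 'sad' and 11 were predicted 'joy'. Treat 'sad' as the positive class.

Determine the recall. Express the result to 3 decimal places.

0.714

Recall = TP/(TP+FN) = 5/(5+2) = 5/7 = 0.714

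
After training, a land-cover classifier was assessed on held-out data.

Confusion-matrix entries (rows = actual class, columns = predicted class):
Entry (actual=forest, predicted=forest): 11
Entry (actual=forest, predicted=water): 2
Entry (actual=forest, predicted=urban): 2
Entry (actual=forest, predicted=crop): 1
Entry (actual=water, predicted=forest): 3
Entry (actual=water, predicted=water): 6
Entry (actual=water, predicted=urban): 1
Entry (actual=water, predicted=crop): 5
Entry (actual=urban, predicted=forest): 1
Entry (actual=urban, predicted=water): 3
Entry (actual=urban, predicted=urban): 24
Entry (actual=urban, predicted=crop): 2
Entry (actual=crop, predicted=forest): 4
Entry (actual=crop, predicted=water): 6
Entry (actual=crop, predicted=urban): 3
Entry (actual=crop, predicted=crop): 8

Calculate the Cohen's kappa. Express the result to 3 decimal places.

0.451

Observed agreement pₒ = trace/N = 49/82 = 0.5976
Expected agreement pₑ = Σ (rowᵢ·colᵢ)/N² = (16·19 + 15·17 + 30·30 + 21·16)/82² = 0.2670
κ = (pₒ − pₑ)/(1 − pₑ) = (0.5976 − 0.2670)/(1 − 0.2670) = 0.451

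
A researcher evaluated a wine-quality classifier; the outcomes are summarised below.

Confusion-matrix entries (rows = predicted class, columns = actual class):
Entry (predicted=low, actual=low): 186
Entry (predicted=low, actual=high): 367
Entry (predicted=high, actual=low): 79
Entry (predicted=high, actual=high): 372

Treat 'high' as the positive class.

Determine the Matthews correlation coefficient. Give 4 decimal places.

0.1819

MCC = (TP·TN − FP·FN) / √((TP+FP)(TP+FN)(TN+FP)(TN+FN))
Numerator = 372·186 − 79·367 = 40199
Denominator = √(451·739·265·553) = √48841836505 = 221001.8925
MCC = 40199 / 221001.8925 = 0.1819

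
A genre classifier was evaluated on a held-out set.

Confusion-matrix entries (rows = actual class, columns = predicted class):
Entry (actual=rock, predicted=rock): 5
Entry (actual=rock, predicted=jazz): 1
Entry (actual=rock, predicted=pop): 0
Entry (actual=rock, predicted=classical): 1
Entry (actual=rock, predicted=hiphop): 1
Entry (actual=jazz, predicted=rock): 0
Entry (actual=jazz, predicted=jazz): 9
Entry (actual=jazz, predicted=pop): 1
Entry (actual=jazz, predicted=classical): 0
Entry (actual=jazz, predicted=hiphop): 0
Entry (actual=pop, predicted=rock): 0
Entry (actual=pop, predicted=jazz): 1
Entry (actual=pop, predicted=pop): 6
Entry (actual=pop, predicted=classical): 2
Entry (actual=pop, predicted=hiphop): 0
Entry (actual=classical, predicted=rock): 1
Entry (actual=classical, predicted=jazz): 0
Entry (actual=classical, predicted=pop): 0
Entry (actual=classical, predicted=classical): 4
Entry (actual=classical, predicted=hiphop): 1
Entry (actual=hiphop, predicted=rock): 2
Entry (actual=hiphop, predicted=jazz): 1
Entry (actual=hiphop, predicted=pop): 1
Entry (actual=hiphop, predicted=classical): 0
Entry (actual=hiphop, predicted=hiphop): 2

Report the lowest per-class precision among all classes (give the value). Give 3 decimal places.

Per-class precision (TP/(TP+FP)):
  rock: TP=5, FP=0+0+1+2=3 → 5/8 = 0.6250
  jazz: TP=9, FP=1+1+0+1=3 → 9/12 = 0.7500
  pop: TP=6, FP=0+1+0+1=2 → 6/8 = 0.7500
  classical: TP=4, FP=1+0+2+0=3 → 4/7 = 0.5714
  hiphop: TP=2, FP=1+0+0+1=2 → 2/4 = 0.5000
Lowest is class 'hiphop' with precision = 0.500.

0.500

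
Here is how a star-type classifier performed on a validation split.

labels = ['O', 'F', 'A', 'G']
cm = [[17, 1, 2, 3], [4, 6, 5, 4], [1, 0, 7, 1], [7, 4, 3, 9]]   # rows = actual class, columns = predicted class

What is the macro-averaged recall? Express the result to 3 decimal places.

Per-class recall (TP/(TP+FN)):
  O: TP=17, FN=1+2+3=6 → 17/23 = 0.7391
  F: TP=6, FN=4+5+4=13 → 6/19 = 0.3158
  A: TP=7, FN=1+0+1=2 → 7/9 = 0.7778
  G: TP=9, FN=7+4+3=14 → 9/23 = 0.3913
Macro-recall = mean = (0.7391 + 0.3158 + 0.7778 + 0.3913) / 4 = 0.556

0.556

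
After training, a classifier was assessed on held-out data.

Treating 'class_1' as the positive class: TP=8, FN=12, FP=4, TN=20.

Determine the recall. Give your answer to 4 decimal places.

0.4000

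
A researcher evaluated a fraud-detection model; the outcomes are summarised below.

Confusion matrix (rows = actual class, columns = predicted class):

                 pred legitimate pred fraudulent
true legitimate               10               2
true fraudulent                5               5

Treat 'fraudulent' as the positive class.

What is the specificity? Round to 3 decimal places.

0.833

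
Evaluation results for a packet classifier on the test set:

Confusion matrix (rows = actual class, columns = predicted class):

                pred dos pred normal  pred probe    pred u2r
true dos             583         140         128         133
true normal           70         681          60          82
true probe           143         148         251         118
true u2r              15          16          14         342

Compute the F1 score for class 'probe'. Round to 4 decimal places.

0.4510

F1 score = 2·TP/(2·TP+FP+FN).
probe: TP=251, FP=128+60+14=202, FN=143+148+118=409 → 502/1113 = 0.45103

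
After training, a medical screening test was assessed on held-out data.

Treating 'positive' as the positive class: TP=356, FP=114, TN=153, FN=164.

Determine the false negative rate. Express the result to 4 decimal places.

FNR = FN/(FN+TP) = 164/(164+356) = 0.3154

0.3154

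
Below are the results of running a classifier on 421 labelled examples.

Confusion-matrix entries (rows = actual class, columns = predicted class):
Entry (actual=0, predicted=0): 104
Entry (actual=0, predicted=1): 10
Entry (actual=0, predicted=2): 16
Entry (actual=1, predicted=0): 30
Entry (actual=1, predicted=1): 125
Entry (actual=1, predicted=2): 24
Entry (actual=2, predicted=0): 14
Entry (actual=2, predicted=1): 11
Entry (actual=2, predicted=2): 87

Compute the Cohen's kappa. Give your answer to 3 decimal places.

Observed agreement pₒ = trace/N = 316/421 = 0.7506
Expected agreement pₑ = Σ (rowᵢ·colᵢ)/N² = (130·148 + 179·146 + 112·127)/421² = 0.3363
κ = (pₒ − pₑ)/(1 − pₑ) = (0.7506 − 0.3363)/(1 − 0.3363) = 0.624

0.624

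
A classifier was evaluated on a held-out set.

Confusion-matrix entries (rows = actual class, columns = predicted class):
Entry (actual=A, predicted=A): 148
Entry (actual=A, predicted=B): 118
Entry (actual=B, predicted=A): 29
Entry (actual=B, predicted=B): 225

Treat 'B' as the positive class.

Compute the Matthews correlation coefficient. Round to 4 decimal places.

0.4665

MCC = (TP·TN − FP·FN) / √((TP+FP)(TP+FN)(TN+FP)(TN+FN))
Numerator = 225·148 − 118·29 = 29878
Denominator = √(343·254·266·177) = √4101878004 = 64045.9054
MCC = 29878 / 64045.9054 = 0.4665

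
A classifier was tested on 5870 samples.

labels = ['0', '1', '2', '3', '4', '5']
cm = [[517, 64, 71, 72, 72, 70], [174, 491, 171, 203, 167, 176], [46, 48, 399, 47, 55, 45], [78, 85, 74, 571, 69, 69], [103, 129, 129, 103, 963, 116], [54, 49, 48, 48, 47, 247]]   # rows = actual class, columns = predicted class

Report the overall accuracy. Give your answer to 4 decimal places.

0.5431

Accuracy = trace / total = (517+491+399+571+963+247=3188) / 5870 = 3188/5870 = 0.5431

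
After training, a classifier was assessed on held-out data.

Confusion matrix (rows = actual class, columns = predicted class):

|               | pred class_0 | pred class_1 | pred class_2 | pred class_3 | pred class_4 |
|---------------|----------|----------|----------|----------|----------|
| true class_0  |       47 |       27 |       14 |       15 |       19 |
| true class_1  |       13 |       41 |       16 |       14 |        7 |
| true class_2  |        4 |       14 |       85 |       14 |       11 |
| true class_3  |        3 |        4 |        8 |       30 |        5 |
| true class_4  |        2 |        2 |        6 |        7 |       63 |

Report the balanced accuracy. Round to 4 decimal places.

Balanced accuracy = mean of per-class recall.
  class_0: recall = 47/122 = 0.38525
  class_1: recall = 41/91 = 0.45055
  class_2: recall = 85/128 = 0.66406
  class_3: recall = 30/50 = 0.60000
  class_4: recall = 63/80 = 0.78750
Mean = (0.38525 + 0.45055 + 0.66406 + 0.60000 + 0.78750) / 5 = 0.5775

0.5775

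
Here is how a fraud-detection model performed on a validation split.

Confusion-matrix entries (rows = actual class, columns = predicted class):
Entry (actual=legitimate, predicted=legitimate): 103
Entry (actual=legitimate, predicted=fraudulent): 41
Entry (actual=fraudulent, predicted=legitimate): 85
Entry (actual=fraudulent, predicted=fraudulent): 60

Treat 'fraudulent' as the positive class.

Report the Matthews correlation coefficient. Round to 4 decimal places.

0.1353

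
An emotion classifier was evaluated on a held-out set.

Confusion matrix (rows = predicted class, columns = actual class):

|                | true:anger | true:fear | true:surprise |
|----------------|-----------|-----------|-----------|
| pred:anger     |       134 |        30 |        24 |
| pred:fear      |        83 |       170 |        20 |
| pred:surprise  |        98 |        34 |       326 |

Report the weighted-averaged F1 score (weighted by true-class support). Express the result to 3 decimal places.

Per-class F1 score (2·TP/(2·TP+FP+FN)):
  anger: TP=134, FP=30+24=54, FN=83+98=181 → 268/503 = 0.5328
  fear: TP=170, FP=83+20=103, FN=30+34=64 → 340/507 = 0.6706
  surprise: TP=326, FP=98+34=132, FN=24+20=44 → 652/828 = 0.7874
Weighted-F1 score = Σ (supportᵢ/N)·F1 scoreᵢ with N=919: (315/919)·0.5328 + (234/919)·0.6706 + (370/919)·0.7874 = 0.670

0.670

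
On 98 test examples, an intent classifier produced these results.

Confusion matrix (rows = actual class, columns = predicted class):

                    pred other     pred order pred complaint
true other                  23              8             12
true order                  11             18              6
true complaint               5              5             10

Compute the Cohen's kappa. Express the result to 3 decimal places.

0.267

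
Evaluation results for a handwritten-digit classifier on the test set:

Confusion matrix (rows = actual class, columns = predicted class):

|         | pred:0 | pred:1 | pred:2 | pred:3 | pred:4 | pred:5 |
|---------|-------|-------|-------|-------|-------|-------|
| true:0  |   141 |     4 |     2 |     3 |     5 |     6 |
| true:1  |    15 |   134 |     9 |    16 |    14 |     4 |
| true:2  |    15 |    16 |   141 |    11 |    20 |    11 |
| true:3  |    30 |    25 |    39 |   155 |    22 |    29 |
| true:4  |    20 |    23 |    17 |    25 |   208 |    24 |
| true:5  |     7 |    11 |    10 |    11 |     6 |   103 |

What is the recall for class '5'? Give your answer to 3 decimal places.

One-vs-rest for '5': TP = diagonal; FP = other classes predicted '5'; FN = '5' predicted as other.
recall = TP/(TP+FN).
5: TP=103, FN=7+11+10+11+6=45 → 103/148 = 0.6959

0.696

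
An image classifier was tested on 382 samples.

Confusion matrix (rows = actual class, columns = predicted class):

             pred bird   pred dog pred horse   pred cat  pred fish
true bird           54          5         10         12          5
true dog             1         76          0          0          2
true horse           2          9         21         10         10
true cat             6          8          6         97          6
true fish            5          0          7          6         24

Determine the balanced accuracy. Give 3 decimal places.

0.671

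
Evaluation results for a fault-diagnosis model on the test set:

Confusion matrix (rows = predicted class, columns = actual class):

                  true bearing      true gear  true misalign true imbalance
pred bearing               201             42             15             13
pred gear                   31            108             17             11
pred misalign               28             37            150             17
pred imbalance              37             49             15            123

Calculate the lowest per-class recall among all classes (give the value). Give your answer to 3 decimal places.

0.458

Per-class recall (TP/(TP+FN)):
  bearing: TP=201, FN=31+28+37=96 → 201/297 = 0.6768
  gear: TP=108, FN=42+37+49=128 → 108/236 = 0.4576
  misalign: TP=150, FN=15+17+15=47 → 150/197 = 0.7614
  imbalance: TP=123, FN=13+11+17=41 → 123/164 = 0.7500
Lowest is class 'gear' with recall = 0.458.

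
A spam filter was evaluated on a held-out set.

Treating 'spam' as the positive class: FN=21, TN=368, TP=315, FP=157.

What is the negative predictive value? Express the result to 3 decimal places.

0.946

NPV = TN/(TN+FN) = 368/(368+21) = 0.946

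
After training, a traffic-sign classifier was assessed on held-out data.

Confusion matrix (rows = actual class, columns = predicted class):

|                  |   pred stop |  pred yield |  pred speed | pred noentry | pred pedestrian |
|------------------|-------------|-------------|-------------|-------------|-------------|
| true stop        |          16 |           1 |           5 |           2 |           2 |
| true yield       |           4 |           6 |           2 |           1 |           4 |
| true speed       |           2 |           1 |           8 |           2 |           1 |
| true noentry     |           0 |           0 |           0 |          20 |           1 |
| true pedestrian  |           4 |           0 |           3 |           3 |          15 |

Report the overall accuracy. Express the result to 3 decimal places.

0.631

Accuracy = trace / total = (16+6+8+20+15=65) / 103 = 65/103 = 0.631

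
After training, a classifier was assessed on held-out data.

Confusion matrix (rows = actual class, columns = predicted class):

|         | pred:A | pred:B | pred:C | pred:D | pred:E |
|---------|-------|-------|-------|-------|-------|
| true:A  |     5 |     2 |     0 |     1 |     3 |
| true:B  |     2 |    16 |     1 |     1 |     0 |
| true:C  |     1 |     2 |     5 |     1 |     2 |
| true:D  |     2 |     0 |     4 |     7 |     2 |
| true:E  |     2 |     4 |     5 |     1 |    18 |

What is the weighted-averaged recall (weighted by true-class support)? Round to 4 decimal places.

0.5862

Per-class recall (TP/(TP+FN)):
  A: TP=5, FN=2+0+1+3=6 → 5/11 = 0.45455
  B: TP=16, FN=2+1+1+0=4 → 16/20 = 0.80000
  C: TP=5, FN=1+2+1+2=6 → 5/11 = 0.45455
  D: TP=7, FN=2+0+4+2=8 → 7/15 = 0.46667
  E: TP=18, FN=2+4+5+1=12 → 18/30 = 0.60000
Weighted-recall = Σ (supportᵢ/N)·recallᵢ with N=87: (11/87)·0.45455 + (20/87)·0.80000 + (11/87)·0.45455 + (15/87)·0.46667 + (30/87)·0.60000 = 0.5862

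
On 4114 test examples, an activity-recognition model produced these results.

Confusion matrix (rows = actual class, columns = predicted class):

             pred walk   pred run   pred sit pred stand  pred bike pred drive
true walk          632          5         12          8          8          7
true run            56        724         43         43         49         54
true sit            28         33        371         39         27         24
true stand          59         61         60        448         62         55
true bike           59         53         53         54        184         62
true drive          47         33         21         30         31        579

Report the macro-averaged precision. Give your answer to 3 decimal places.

0.691

Per-class precision (TP/(TP+FP)):
  walk: TP=632, FP=56+28+59+59+47=249 → 632/881 = 0.7174
  run: TP=724, FP=5+33+61+53+33=185 → 724/909 = 0.7965
  sit: TP=371, FP=12+43+60+53+21=189 → 371/560 = 0.6625
  stand: TP=448, FP=8+43+39+54+30=174 → 448/622 = 0.7203
  bike: TP=184, FP=8+49+27+62+31=177 → 184/361 = 0.5097
  drive: TP=579, FP=7+54+24+55+62=202 → 579/781 = 0.7414
Macro-precision = mean = (0.7174 + 0.7965 + 0.6625 + 0.7203 + 0.5097 + 0.7414) / 6 = 0.691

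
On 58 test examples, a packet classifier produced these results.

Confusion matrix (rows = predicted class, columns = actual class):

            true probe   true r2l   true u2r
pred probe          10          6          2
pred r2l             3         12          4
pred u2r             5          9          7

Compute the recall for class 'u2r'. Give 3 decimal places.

0.538

Treat 'u2r' as positive and all other classes as negative.
recall = TP/(TP+FN).
u2r: TP=7, FN=2+4=6 → 7/13 = 0.5385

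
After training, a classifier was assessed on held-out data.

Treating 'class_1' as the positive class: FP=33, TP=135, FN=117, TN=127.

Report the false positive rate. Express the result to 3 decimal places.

FPR = FP/(FP+TN) = 33/(33+127) = 0.206

0.206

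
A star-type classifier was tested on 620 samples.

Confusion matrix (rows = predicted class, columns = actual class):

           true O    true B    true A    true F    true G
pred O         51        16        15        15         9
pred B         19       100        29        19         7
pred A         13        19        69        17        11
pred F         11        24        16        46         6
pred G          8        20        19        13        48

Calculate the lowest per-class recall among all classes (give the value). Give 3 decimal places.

0.418

Per-class recall (TP/(TP+FN)):
  O: TP=51, FN=19+13+11+8=51 → 51/102 = 0.5000
  B: TP=100, FN=16+19+24+20=79 → 100/179 = 0.5587
  A: TP=69, FN=15+29+16+19=79 → 69/148 = 0.4662
  F: TP=46, FN=15+19+17+13=64 → 46/110 = 0.4182
  G: TP=48, FN=9+7+11+6=33 → 48/81 = 0.5926
Lowest is class 'F' with recall = 0.418.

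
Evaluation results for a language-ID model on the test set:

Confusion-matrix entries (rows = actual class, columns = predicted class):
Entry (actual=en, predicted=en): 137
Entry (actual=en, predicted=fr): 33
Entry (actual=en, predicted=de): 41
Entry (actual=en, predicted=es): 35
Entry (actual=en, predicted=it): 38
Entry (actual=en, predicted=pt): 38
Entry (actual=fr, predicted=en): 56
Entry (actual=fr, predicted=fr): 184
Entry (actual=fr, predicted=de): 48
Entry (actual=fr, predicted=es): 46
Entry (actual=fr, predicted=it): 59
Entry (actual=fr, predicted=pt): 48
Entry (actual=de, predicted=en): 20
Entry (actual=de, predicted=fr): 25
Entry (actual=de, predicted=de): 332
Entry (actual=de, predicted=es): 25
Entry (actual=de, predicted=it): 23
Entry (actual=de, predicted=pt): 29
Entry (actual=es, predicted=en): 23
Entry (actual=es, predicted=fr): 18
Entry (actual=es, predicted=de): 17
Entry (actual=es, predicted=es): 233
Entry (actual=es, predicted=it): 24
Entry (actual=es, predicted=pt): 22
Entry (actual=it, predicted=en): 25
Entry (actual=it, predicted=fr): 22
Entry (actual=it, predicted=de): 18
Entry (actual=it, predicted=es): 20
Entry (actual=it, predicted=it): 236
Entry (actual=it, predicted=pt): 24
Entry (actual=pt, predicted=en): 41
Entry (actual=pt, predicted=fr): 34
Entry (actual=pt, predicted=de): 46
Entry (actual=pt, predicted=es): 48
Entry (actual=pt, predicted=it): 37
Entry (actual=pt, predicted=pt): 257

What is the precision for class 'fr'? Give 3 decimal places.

0.582

precision = TP/(TP+FP).
fr: TP=184, FP=33+25+18+22+34=132 → 184/316 = 0.5823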